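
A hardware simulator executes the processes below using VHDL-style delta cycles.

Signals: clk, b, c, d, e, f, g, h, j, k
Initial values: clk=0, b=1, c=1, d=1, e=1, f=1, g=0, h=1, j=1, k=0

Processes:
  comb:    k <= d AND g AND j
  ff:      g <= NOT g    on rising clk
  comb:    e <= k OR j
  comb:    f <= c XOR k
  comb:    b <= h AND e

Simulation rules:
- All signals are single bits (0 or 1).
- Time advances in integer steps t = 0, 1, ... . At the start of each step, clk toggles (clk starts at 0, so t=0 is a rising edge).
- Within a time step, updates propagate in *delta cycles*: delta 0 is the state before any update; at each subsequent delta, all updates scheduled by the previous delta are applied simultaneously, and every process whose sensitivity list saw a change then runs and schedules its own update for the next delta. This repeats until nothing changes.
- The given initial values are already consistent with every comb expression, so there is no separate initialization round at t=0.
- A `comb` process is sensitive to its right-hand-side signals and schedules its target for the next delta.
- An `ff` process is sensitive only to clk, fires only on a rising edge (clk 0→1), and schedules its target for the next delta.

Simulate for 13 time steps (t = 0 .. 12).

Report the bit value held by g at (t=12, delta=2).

t=0 Δ0: d=1 e=1 g=0 clk=0 b=1 k=0 h=1 f=1 c=1 j=1
  Δ1: clk:0→1
  Δ2: g:0→1
  Δ3: k:0→1
  Δ4: f:1→0
  (4Δ to stable)
t=1 Δ0: d=1 e=1 g=1 clk=1 b=1 k=1 h=1 f=0 c=1 j=1
  Δ1: clk:1→0
  (1Δ to stable)
t=2 Δ0: d=1 e=1 g=1 clk=0 b=1 k=1 h=1 f=0 c=1 j=1
  Δ1: clk:0→1
  Δ2: g:1→0
  Δ3: k:1→0
  Δ4: f:0→1
  (4Δ to stable)
t=3 Δ0: d=1 e=1 g=0 clk=1 b=1 k=0 h=1 f=1 c=1 j=1
  Δ1: clk:1→0
  (1Δ to stable)
t=4 Δ0: d=1 e=1 g=0 clk=0 b=1 k=0 h=1 f=1 c=1 j=1
  Δ1: clk:0→1
  Δ2: g:0→1
  Δ3: k:0→1
  Δ4: f:1→0
  (4Δ to stable)
t=5 Δ0: d=1 e=1 g=1 clk=1 b=1 k=1 h=1 f=0 c=1 j=1
  Δ1: clk:1→0
  (1Δ to stable)
t=6 Δ0: d=1 e=1 g=1 clk=0 b=1 k=1 h=1 f=0 c=1 j=1
  Δ1: clk:0→1
  Δ2: g:1→0
  Δ3: k:1→0
  Δ4: f:0→1
  (4Δ to stable)
t=7 Δ0: d=1 e=1 g=0 clk=1 b=1 k=0 h=1 f=1 c=1 j=1
  Δ1: clk:1→0
  (1Δ to stable)
t=8 Δ0: d=1 e=1 g=0 clk=0 b=1 k=0 h=1 f=1 c=1 j=1
  Δ1: clk:0→1
  Δ2: g:0→1
  Δ3: k:0→1
  Δ4: f:1→0
  (4Δ to stable)
t=9 Δ0: d=1 e=1 g=1 clk=1 b=1 k=1 h=1 f=0 c=1 j=1
  Δ1: clk:1→0
  (1Δ to stable)
t=10 Δ0: d=1 e=1 g=1 clk=0 b=1 k=1 h=1 f=0 c=1 j=1
  Δ1: clk:0→1
  Δ2: g:1→0
  Δ3: k:1→0
  Δ4: f:0→1
  (4Δ to stable)
t=11 Δ0: d=1 e=1 g=0 clk=1 b=1 k=0 h=1 f=1 c=1 j=1
  Δ1: clk:1→0
  (1Δ to stable)
t=12 Δ0: d=1 e=1 g=0 clk=0 b=1 k=0 h=1 f=1 c=1 j=1
  Δ1: clk:0→1
  Δ2: g:0→1
  Δ3: k:0→1
  Δ4: f:1→0
  (4Δ to stable)

1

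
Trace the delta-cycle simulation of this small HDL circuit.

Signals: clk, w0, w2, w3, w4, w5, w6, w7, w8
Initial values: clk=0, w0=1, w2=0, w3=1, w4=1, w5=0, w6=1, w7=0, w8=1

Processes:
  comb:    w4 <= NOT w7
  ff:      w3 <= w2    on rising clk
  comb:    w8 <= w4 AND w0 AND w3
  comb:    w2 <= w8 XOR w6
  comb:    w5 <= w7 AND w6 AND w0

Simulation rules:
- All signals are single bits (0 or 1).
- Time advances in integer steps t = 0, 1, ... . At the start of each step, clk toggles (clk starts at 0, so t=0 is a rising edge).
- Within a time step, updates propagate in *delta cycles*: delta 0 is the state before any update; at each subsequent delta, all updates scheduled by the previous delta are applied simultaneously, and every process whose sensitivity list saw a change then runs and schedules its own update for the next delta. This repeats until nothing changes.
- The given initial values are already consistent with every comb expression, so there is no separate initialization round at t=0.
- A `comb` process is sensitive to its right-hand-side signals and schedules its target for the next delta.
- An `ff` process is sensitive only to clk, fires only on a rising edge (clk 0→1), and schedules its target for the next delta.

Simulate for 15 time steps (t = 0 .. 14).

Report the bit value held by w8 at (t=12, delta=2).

t=0 Δ0: w0=1 clk=0 w3=1 w6=1 w7=0 w5=0 w8=1 w4=1 w2=0
  Δ1: clk:0→1
  Δ2: w3:1→0
  Δ3: w8:1→0
  Δ4: w2:0→1
  (4Δ to stable)
t=1 Δ0: w0=1 clk=1 w3=0 w6=1 w7=0 w5=0 w8=0 w4=1 w2=1
  Δ1: clk:1→0
  (1Δ to stable)
t=2 Δ0: w0=1 clk=0 w3=0 w6=1 w7=0 w5=0 w8=0 w4=1 w2=1
  Δ1: clk:0→1
  Δ2: w3:0→1
  Δ3: w8:0→1
  Δ4: w2:1→0
  (4Δ to stable)
t=3 Δ0: w0=1 clk=1 w3=1 w6=1 w7=0 w5=0 w8=1 w4=1 w2=0
  Δ1: clk:1→0
  (1Δ to stable)
t=4 Δ0: w0=1 clk=0 w3=1 w6=1 w7=0 w5=0 w8=1 w4=1 w2=0
  Δ1: clk:0→1
  Δ2: w3:1→0
  Δ3: w8:1→0
  Δ4: w2:0→1
  (4Δ to stable)
t=5 Δ0: w0=1 clk=1 w3=0 w6=1 w7=0 w5=0 w8=0 w4=1 w2=1
  Δ1: clk:1→0
  (1Δ to stable)
t=6 Δ0: w0=1 clk=0 w3=0 w6=1 w7=0 w5=0 w8=0 w4=1 w2=1
  Δ1: clk:0→1
  Δ2: w3:0→1
  Δ3: w8:0→1
  Δ4: w2:1→0
  (4Δ to stable)
t=7 Δ0: w0=1 clk=1 w3=1 w6=1 w7=0 w5=0 w8=1 w4=1 w2=0
  Δ1: clk:1→0
  (1Δ to stable)
t=8 Δ0: w0=1 clk=0 w3=1 w6=1 w7=0 w5=0 w8=1 w4=1 w2=0
  Δ1: clk:0→1
  Δ2: w3:1→0
  Δ3: w8:1→0
  Δ4: w2:0→1
  (4Δ to stable)
t=9 Δ0: w0=1 clk=1 w3=0 w6=1 w7=0 w5=0 w8=0 w4=1 w2=1
  Δ1: clk:1→0
  (1Δ to stable)
t=10 Δ0: w0=1 clk=0 w3=0 w6=1 w7=0 w5=0 w8=0 w4=1 w2=1
  Δ1: clk:0→1
  Δ2: w3:0→1
  Δ3: w8:0→1
  Δ4: w2:1→0
  (4Δ to stable)
t=11 Δ0: w0=1 clk=1 w3=1 w6=1 w7=0 w5=0 w8=1 w4=1 w2=0
  Δ1: clk:1→0
  (1Δ to stable)
t=12 Δ0: w0=1 clk=0 w3=1 w6=1 w7=0 w5=0 w8=1 w4=1 w2=0
  Δ1: clk:0→1
  Δ2: w3:1→0
  Δ3: w8:1→0
  Δ4: w2:0→1
  (4Δ to stable)
t=13 Δ0: w0=1 clk=1 w3=0 w6=1 w7=0 w5=0 w8=0 w4=1 w2=1
  Δ1: clk:1→0
  (1Δ to stable)
t=14 Δ0: w0=1 clk=0 w3=0 w6=1 w7=0 w5=0 w8=0 w4=1 w2=1
  Δ1: clk:0→1
  Δ2: w3:0→1
  Δ3: w8:0→1
  Δ4: w2:1→0
  (4Δ to stable)

1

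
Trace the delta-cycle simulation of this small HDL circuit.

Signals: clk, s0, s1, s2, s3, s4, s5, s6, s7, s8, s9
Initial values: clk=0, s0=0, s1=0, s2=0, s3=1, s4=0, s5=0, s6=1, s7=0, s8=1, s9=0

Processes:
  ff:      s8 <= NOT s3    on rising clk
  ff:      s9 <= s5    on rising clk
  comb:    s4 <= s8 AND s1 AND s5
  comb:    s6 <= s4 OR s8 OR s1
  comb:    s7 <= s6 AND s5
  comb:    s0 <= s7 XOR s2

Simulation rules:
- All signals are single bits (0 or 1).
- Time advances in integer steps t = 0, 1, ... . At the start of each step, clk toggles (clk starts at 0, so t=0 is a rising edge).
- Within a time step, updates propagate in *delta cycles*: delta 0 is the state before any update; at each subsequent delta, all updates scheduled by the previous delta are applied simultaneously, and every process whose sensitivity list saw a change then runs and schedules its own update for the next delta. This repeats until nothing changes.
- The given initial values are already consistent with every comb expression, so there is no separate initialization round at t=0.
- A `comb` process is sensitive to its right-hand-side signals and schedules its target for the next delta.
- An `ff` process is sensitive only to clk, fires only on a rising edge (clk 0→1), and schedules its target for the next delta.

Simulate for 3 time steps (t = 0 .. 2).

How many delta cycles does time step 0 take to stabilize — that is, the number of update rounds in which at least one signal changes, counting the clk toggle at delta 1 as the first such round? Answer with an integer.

[bits: s1,s4,s0,s8,s9,s7,clk,s6,s5,s2,s3]
t=0: Δ0=00010001001 Δ1=00010011001 Δ2=00000011001 Δ3=00000010001 | 3Δ
t=1: Δ0=00000010001 Δ1=00000000001 | 1Δ
t=2: Δ0=00000000001 Δ1=00000010001 | 1Δ

3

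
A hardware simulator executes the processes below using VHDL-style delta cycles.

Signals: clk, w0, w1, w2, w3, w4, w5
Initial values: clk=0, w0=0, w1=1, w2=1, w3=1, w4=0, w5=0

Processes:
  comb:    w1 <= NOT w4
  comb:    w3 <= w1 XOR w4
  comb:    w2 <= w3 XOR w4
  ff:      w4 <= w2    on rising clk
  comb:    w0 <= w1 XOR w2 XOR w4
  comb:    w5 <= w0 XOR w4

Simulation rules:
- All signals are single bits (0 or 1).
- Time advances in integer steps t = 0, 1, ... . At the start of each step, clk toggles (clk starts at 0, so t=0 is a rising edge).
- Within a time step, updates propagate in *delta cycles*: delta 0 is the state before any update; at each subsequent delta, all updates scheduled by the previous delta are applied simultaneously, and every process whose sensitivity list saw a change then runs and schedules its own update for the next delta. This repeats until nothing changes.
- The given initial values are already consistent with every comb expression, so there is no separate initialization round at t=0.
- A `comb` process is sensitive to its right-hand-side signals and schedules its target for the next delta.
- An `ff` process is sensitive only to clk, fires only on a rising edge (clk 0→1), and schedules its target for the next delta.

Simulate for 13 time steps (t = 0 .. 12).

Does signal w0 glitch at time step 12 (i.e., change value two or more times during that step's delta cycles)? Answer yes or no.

t=0 Δ0: w2=1 w1=1 clk=0 w0=0 w3=1 w4=0 w5=0
  Δ1: clk:0→1
  Δ2: w4:0→1
  Δ3: w2:1→0, w1:1→0, w0:0→1, w3:1→0, w5:0→1
  Δ4: w2:0→1, w3:0→1, w5:1→0
  Δ5: w2:1→0, w0:1→0
  Δ6: w0:0→1, w5:0→1
  Δ7: w5:1→0
  (7Δ to stable)
t=1 Δ0: w2=0 w1=0 clk=1 w0=1 w3=1 w4=1 w5=0
  Δ1: clk:1→0
  (1Δ to stable)
t=2 Δ0: w2=0 w1=0 clk=0 w0=1 w3=1 w4=1 w5=0
  Δ1: clk:0→1
  Δ2: w4:1→0
  Δ3: w2:0→1, w1:0→1, w0:1→0, w3:1→0, w5:0→1
  Δ4: w2:1→0, w3:0→1, w5:1→0
  Δ5: w2:0→1, w0:0→1
  Δ6: w0:1→0, w5:0→1
  Δ7: w5:1→0
  (7Δ to stable)
t=3 Δ0: w2=1 w1=1 clk=1 w0=0 w3=1 w4=0 w5=0
  Δ1: clk:1→0
  (1Δ to stable)
t=4 Δ0: w2=1 w1=1 clk=0 w0=0 w3=1 w4=0 w5=0
  Δ1: clk:0→1
  Δ2: w4:0→1
  Δ3: w2:1→0, w1:1→0, w0:0→1, w3:1→0, w5:0→1
  Δ4: w2:0→1, w3:0→1, w5:1→0
  Δ5: w2:1→0, w0:1→0
  Δ6: w0:0→1, w5:0→1
  Δ7: w5:1→0
  (7Δ to stable)
t=5 Δ0: w2=0 w1=0 clk=1 w0=1 w3=1 w4=1 w5=0
  Δ1: clk:1→0
  (1Δ to stable)
t=6 Δ0: w2=0 w1=0 clk=0 w0=1 w3=1 w4=1 w5=0
  Δ1: clk:0→1
  Δ2: w4:1→0
  Δ3: w2:0→1, w1:0→1, w0:1→0, w3:1→0, w5:0→1
  Δ4: w2:1→0, w3:0→1, w5:1→0
  Δ5: w2:0→1, w0:0→1
  Δ6: w0:1→0, w5:0→1
  Δ7: w5:1→0
  (7Δ to stable)
t=7 Δ0: w2=1 w1=1 clk=1 w0=0 w3=1 w4=0 w5=0
  Δ1: clk:1→0
  (1Δ to stable)
t=8 Δ0: w2=1 w1=1 clk=0 w0=0 w3=1 w4=0 w5=0
  Δ1: clk:0→1
  Δ2: w4:0→1
  Δ3: w2:1→0, w1:1→0, w0:0→1, w3:1→0, w5:0→1
  Δ4: w2:0→1, w3:0→1, w5:1→0
  Δ5: w2:1→0, w0:1→0
  Δ6: w0:0→1, w5:0→1
  Δ7: w5:1→0
  (7Δ to stable)
t=9 Δ0: w2=0 w1=0 clk=1 w0=1 w3=1 w4=1 w5=0
  Δ1: clk:1→0
  (1Δ to stable)
t=10 Δ0: w2=0 w1=0 clk=0 w0=1 w3=1 w4=1 w5=0
  Δ1: clk:0→1
  Δ2: w4:1→0
  Δ3: w2:0→1, w1:0→1, w0:1→0, w3:1→0, w5:0→1
  Δ4: w2:1→0, w3:0→1, w5:1→0
  Δ5: w2:0→1, w0:0→1
  Δ6: w0:1→0, w5:0→1
  Δ7: w5:1→0
  (7Δ to stable)
t=11 Δ0: w2=1 w1=1 clk=1 w0=0 w3=1 w4=0 w5=0
  Δ1: clk:1→0
  (1Δ to stable)
t=12 Δ0: w2=1 w1=1 clk=0 w0=0 w3=1 w4=0 w5=0
  Δ1: clk:0→1
  Δ2: w4:0→1
  Δ3: w2:1→0, w1:1→0, w0:0→1, w3:1→0, w5:0→1
  Δ4: w2:0→1, w3:0→1, w5:1→0
  Δ5: w2:1→0, w0:1→0
  Δ6: w0:0→1, w5:0→1
  Δ7: w5:1→0
  (7Δ to stable)

yes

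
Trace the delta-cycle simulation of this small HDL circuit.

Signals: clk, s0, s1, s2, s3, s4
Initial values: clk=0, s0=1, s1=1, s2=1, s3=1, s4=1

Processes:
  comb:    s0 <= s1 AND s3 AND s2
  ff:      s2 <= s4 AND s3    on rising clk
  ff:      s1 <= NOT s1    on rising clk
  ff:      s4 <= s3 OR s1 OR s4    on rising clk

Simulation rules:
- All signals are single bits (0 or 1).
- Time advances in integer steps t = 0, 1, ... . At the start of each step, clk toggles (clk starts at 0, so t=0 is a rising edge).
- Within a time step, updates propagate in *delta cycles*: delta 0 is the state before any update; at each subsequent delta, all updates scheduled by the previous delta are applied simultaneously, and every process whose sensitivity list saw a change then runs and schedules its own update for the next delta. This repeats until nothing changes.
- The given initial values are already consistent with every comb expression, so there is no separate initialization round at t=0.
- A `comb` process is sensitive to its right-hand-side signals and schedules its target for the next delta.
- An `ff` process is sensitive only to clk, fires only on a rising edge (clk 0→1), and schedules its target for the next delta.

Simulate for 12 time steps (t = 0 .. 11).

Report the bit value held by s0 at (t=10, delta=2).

0

t=0 Δ0: s3=1 s1=1 clk=0 s2=1 s4=1 s0=1
  Δ1: clk:0→1
  Δ2: s1:1→0
  Δ3: s0:1→0
  (3Δ to stable)
t=1 Δ0: s3=1 s1=0 clk=1 s2=1 s4=1 s0=0
  Δ1: clk:1→0
  (1Δ to stable)
t=2 Δ0: s3=1 s1=0 clk=0 s2=1 s4=1 s0=0
  Δ1: clk:0→1
  Δ2: s1:0→1
  Δ3: s0:0→1
  (3Δ to stable)
t=3 Δ0: s3=1 s1=1 clk=1 s2=1 s4=1 s0=1
  Δ1: clk:1→0
  (1Δ to stable)
t=4 Δ0: s3=1 s1=1 clk=0 s2=1 s4=1 s0=1
  Δ1: clk:0→1
  Δ2: s1:1→0
  Δ3: s0:1→0
  (3Δ to stable)
t=5 Δ0: s3=1 s1=0 clk=1 s2=1 s4=1 s0=0
  Δ1: clk:1→0
  (1Δ to stable)
t=6 Δ0: s3=1 s1=0 clk=0 s2=1 s4=1 s0=0
  Δ1: clk:0→1
  Δ2: s1:0→1
  Δ3: s0:0→1
  (3Δ to stable)
t=7 Δ0: s3=1 s1=1 clk=1 s2=1 s4=1 s0=1
  Δ1: clk:1→0
  (1Δ to stable)
t=8 Δ0: s3=1 s1=1 clk=0 s2=1 s4=1 s0=1
  Δ1: clk:0→1
  Δ2: s1:1→0
  Δ3: s0:1→0
  (3Δ to stable)
t=9 Δ0: s3=1 s1=0 clk=1 s2=1 s4=1 s0=0
  Δ1: clk:1→0
  (1Δ to stable)
t=10 Δ0: s3=1 s1=0 clk=0 s2=1 s4=1 s0=0
  Δ1: clk:0→1
  Δ2: s1:0→1
  Δ3: s0:0→1
  (3Δ to stable)
t=11 Δ0: s3=1 s1=1 clk=1 s2=1 s4=1 s0=1
  Δ1: clk:1→0
  (1Δ to stable)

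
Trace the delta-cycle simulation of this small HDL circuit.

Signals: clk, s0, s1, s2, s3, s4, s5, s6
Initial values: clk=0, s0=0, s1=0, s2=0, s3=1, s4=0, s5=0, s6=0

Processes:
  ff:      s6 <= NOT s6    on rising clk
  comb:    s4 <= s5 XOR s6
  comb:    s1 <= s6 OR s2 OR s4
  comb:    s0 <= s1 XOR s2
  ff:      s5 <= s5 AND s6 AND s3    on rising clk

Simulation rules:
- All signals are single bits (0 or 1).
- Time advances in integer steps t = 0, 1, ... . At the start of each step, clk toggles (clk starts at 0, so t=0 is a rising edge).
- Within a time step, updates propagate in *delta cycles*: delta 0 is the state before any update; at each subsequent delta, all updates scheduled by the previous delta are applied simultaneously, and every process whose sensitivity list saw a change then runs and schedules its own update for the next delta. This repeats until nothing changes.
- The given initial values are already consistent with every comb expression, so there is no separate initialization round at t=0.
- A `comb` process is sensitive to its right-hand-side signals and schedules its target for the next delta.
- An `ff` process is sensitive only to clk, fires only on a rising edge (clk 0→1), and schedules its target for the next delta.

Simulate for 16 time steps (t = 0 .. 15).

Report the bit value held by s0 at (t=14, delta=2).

1

t0.Δ0 s0=0 s5=0 s6=0 s1=0 s4=0 s2=0 clk=0 s3=1
t0.Δ1 s0=0 s5=0 s6=0 s1=0 s4=0 s2=0 clk=1 s3=1
t0.Δ2 s0=0 s5=0 s6=1 s1=0 s4=0 s2=0 clk=1 s3=1
t0.Δ3 s0=0 s5=0 s6=1 s1=1 s4=1 s2=0 clk=1 s3=1
t0.Δ4 s0=1 s5=0 s6=1 s1=1 s4=1 s2=0 clk=1 s3=1
t1.Δ0 s0=1 s5=0 s6=1 s1=1 s4=1 s2=0 clk=1 s3=1
t1.Δ1 s0=1 s5=0 s6=1 s1=1 s4=1 s2=0 clk=0 s3=1
t2.Δ0 s0=1 s5=0 s6=1 s1=1 s4=1 s2=0 clk=0 s3=1
t2.Δ1 s0=1 s5=0 s6=1 s1=1 s4=1 s2=0 clk=1 s3=1
t2.Δ2 s0=1 s5=0 s6=0 s1=1 s4=1 s2=0 clk=1 s3=1
t2.Δ3 s0=1 s5=0 s6=0 s1=1 s4=0 s2=0 clk=1 s3=1
t2.Δ4 s0=1 s5=0 s6=0 s1=0 s4=0 s2=0 clk=1 s3=1
t2.Δ5 s0=0 s5=0 s6=0 s1=0 s4=0 s2=0 clk=1 s3=1
t3.Δ0 s0=0 s5=0 s6=0 s1=0 s4=0 s2=0 clk=1 s3=1
t3.Δ1 s0=0 s5=0 s6=0 s1=0 s4=0 s2=0 clk=0 s3=1
t4.Δ0 s0=0 s5=0 s6=0 s1=0 s4=0 s2=0 clk=0 s3=1
t4.Δ1 s0=0 s5=0 s6=0 s1=0 s4=0 s2=0 clk=1 s3=1
t4.Δ2 s0=0 s5=0 s6=1 s1=0 s4=0 s2=0 clk=1 s3=1
t4.Δ3 s0=0 s5=0 s6=1 s1=1 s4=1 s2=0 clk=1 s3=1
t4.Δ4 s0=1 s5=0 s6=1 s1=1 s4=1 s2=0 clk=1 s3=1
t5.Δ0 s0=1 s5=0 s6=1 s1=1 s4=1 s2=0 clk=1 s3=1
t5.Δ1 s0=1 s5=0 s6=1 s1=1 s4=1 s2=0 clk=0 s3=1
t6.Δ0 s0=1 s5=0 s6=1 s1=1 s4=1 s2=0 clk=0 s3=1
t6.Δ1 s0=1 s5=0 s6=1 s1=1 s4=1 s2=0 clk=1 s3=1
t6.Δ2 s0=1 s5=0 s6=0 s1=1 s4=1 s2=0 clk=1 s3=1
t6.Δ3 s0=1 s5=0 s6=0 s1=1 s4=0 s2=0 clk=1 s3=1
t6.Δ4 s0=1 s5=0 s6=0 s1=0 s4=0 s2=0 clk=1 s3=1
t6.Δ5 s0=0 s5=0 s6=0 s1=0 s4=0 s2=0 clk=1 s3=1
t7.Δ0 s0=0 s5=0 s6=0 s1=0 s4=0 s2=0 clk=1 s3=1
t7.Δ1 s0=0 s5=0 s6=0 s1=0 s4=0 s2=0 clk=0 s3=1
t8.Δ0 s0=0 s5=0 s6=0 s1=0 s4=0 s2=0 clk=0 s3=1
t8.Δ1 s0=0 s5=0 s6=0 s1=0 s4=0 s2=0 clk=1 s3=1
t8.Δ2 s0=0 s5=0 s6=1 s1=0 s4=0 s2=0 clk=1 s3=1
t8.Δ3 s0=0 s5=0 s6=1 s1=1 s4=1 s2=0 clk=1 s3=1
t8.Δ4 s0=1 s5=0 s6=1 s1=1 s4=1 s2=0 clk=1 s3=1
t9.Δ0 s0=1 s5=0 s6=1 s1=1 s4=1 s2=0 clk=1 s3=1
t9.Δ1 s0=1 s5=0 s6=1 s1=1 s4=1 s2=0 clk=0 s3=1
t10.Δ0 s0=1 s5=0 s6=1 s1=1 s4=1 s2=0 clk=0 s3=1
t10.Δ1 s0=1 s5=0 s6=1 s1=1 s4=1 s2=0 clk=1 s3=1
t10.Δ2 s0=1 s5=0 s6=0 s1=1 s4=1 s2=0 clk=1 s3=1
t10.Δ3 s0=1 s5=0 s6=0 s1=1 s4=0 s2=0 clk=1 s3=1
t10.Δ4 s0=1 s5=0 s6=0 s1=0 s4=0 s2=0 clk=1 s3=1
t10.Δ5 s0=0 s5=0 s6=0 s1=0 s4=0 s2=0 clk=1 s3=1
t11.Δ0 s0=0 s5=0 s6=0 s1=0 s4=0 s2=0 clk=1 s3=1
t11.Δ1 s0=0 s5=0 s6=0 s1=0 s4=0 s2=0 clk=0 s3=1
t12.Δ0 s0=0 s5=0 s6=0 s1=0 s4=0 s2=0 clk=0 s3=1
t12.Δ1 s0=0 s5=0 s6=0 s1=0 s4=0 s2=0 clk=1 s3=1
t12.Δ2 s0=0 s5=0 s6=1 s1=0 s4=0 s2=0 clk=1 s3=1
t12.Δ3 s0=0 s5=0 s6=1 s1=1 s4=1 s2=0 clk=1 s3=1
t12.Δ4 s0=1 s5=0 s6=1 s1=1 s4=1 s2=0 clk=1 s3=1
t13.Δ0 s0=1 s5=0 s6=1 s1=1 s4=1 s2=0 clk=1 s3=1
t13.Δ1 s0=1 s5=0 s6=1 s1=1 s4=1 s2=0 clk=0 s3=1
t14.Δ0 s0=1 s5=0 s6=1 s1=1 s4=1 s2=0 clk=0 s3=1
t14.Δ1 s0=1 s5=0 s6=1 s1=1 s4=1 s2=0 clk=1 s3=1
t14.Δ2 s0=1 s5=0 s6=0 s1=1 s4=1 s2=0 clk=1 s3=1
t14.Δ3 s0=1 s5=0 s6=0 s1=1 s4=0 s2=0 clk=1 s3=1
t14.Δ4 s0=1 s5=0 s6=0 s1=0 s4=0 s2=0 clk=1 s3=1
t14.Δ5 s0=0 s5=0 s6=0 s1=0 s4=0 s2=0 clk=1 s3=1
t15.Δ0 s0=0 s5=0 s6=0 s1=0 s4=0 s2=0 clk=1 s3=1
t15.Δ1 s0=0 s5=0 s6=0 s1=0 s4=0 s2=0 clk=0 s3=1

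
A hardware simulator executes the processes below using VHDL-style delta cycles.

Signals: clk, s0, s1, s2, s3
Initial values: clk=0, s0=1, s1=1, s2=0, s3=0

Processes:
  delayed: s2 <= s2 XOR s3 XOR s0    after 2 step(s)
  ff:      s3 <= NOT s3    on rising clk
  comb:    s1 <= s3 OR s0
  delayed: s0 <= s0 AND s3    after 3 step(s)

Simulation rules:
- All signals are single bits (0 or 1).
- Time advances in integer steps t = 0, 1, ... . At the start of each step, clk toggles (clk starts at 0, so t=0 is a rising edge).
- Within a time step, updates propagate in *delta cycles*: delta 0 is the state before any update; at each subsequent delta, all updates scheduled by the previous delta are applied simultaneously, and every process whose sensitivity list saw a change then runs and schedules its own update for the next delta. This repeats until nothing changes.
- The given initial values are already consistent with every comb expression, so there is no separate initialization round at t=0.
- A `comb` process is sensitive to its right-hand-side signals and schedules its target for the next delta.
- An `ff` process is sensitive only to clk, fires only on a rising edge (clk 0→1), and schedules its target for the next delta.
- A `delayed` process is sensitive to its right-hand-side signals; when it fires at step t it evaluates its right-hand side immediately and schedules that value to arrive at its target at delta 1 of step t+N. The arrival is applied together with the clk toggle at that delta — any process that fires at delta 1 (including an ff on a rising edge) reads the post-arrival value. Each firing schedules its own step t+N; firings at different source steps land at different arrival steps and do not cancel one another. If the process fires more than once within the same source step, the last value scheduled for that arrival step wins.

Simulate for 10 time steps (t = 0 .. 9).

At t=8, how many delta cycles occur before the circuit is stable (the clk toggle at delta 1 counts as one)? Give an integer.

t0.Δ0 clk=0 s1=1 s0=1 s2=0 s3=0
t0.Δ1 clk=1 s1=1 s0=1 s2=0 s3=0
t0.Δ2 clk=1 s1=1 s0=1 s2=0 s3=1
t1.Δ0 clk=1 s1=1 s0=1 s2=0 s3=1
t1.Δ1 clk=0 s1=1 s0=1 s2=0 s3=1
t2.Δ0 clk=0 s1=1 s0=1 s2=0 s3=1
t2.Δ1 clk=1 s1=1 s0=1 s2=0 s3=1
t2.Δ2 clk=1 s1=1 s0=1 s2=0 s3=0
t3.Δ0 clk=1 s1=1 s0=1 s2=0 s3=0
t3.Δ1 clk=0 s1=1 s0=1 s2=0 s3=0
t4.Δ0 clk=0 s1=1 s0=1 s2=0 s3=0
t4.Δ1 clk=1 s1=1 s0=1 s2=1 s3=0
t4.Δ2 clk=1 s1=1 s0=1 s2=1 s3=1
t5.Δ0 clk=1 s1=1 s0=1 s2=1 s3=1
t5.Δ1 clk=0 s1=1 s0=0 s2=1 s3=1
t6.Δ0 clk=0 s1=1 s0=0 s2=1 s3=1
t6.Δ1 clk=1 s1=1 s0=0 s2=1 s3=1
t6.Δ2 clk=1 s1=1 s0=0 s2=1 s3=0
t6.Δ3 clk=1 s1=0 s0=0 s2=1 s3=0
t7.Δ0 clk=1 s1=0 s0=0 s2=1 s3=0
t7.Δ1 clk=0 s1=0 s0=1 s2=0 s3=0
t7.Δ2 clk=0 s1=1 s0=1 s2=0 s3=0
t8.Δ0 clk=0 s1=1 s0=1 s2=0 s3=0
t8.Δ1 clk=1 s1=1 s0=0 s2=1 s3=0
t8.Δ2 clk=1 s1=0 s0=0 s2=1 s3=1
t8.Δ3 clk=1 s1=1 s0=0 s2=1 s3=1
t9.Δ0 clk=1 s1=1 s0=0 s2=1 s3=1
t9.Δ1 clk=0 s1=1 s0=0 s2=1 s3=1

3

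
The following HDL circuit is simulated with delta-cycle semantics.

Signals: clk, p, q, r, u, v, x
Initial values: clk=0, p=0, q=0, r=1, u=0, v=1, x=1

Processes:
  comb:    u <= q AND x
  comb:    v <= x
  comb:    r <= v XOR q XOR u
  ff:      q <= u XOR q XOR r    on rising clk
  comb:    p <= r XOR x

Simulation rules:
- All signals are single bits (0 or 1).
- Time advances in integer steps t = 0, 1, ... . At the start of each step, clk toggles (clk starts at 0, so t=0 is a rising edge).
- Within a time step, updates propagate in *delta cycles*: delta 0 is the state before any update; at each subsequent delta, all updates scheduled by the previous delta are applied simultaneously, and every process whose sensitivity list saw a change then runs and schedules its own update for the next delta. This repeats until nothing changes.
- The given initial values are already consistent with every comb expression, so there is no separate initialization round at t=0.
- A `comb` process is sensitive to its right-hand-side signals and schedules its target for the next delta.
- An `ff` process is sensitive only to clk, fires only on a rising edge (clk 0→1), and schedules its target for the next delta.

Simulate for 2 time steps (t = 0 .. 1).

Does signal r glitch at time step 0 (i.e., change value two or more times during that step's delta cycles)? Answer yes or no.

t=0 Δ0: clk=0 u=0 p=0 r=1 v=1 x=1 q=0
  Δ1: clk:0→1
  Δ2: q:0→1
  Δ3: u:0→1, r:1→0
  Δ4: p:0→1, r:0→1
  Δ5: p:1→0
  (5Δ to stable)
t=1 Δ0: clk=1 u=1 p=0 r=1 v=1 x=1 q=1
  Δ1: clk:1→0
  (1Δ to stable)

yes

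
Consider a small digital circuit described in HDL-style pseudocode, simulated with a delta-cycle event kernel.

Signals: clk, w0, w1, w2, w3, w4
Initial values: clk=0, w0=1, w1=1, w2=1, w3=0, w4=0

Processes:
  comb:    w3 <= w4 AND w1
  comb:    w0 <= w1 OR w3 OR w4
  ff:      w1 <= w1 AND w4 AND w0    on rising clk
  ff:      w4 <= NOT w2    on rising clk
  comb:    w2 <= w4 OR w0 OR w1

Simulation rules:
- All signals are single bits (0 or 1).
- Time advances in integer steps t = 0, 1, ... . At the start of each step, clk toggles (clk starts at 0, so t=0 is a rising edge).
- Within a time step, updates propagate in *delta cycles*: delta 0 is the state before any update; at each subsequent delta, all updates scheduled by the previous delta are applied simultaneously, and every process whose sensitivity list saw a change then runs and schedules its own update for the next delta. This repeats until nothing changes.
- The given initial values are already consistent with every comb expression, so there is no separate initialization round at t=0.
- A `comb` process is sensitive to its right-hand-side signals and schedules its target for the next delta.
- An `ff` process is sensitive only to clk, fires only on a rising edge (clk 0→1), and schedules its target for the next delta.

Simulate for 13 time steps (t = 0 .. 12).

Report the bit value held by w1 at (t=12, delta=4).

0

t0.Δ0 w1=1 w4=0 w2=1 w0=1 clk=0 w3=0
t0.Δ1 w1=1 w4=0 w2=1 w0=1 clk=1 w3=0
t0.Δ2 w1=0 w4=0 w2=1 w0=1 clk=1 w3=0
t0.Δ3 w1=0 w4=0 w2=1 w0=0 clk=1 w3=0
t0.Δ4 w1=0 w4=0 w2=0 w0=0 clk=1 w3=0
t1.Δ0 w1=0 w4=0 w2=0 w0=0 clk=1 w3=0
t1.Δ1 w1=0 w4=0 w2=0 w0=0 clk=0 w3=0
t2.Δ0 w1=0 w4=0 w2=0 w0=0 clk=0 w3=0
t2.Δ1 w1=0 w4=0 w2=0 w0=0 clk=1 w3=0
t2.Δ2 w1=0 w4=1 w2=0 w0=0 clk=1 w3=0
t2.Δ3 w1=0 w4=1 w2=1 w0=1 clk=1 w3=0
t3.Δ0 w1=0 w4=1 w2=1 w0=1 clk=1 w3=0
t3.Δ1 w1=0 w4=1 w2=1 w0=1 clk=0 w3=0
t4.Δ0 w1=0 w4=1 w2=1 w0=1 clk=0 w3=0
t4.Δ1 w1=0 w4=1 w2=1 w0=1 clk=1 w3=0
t4.Δ2 w1=0 w4=0 w2=1 w0=1 clk=1 w3=0
t4.Δ3 w1=0 w4=0 w2=1 w0=0 clk=1 w3=0
t4.Δ4 w1=0 w4=0 w2=0 w0=0 clk=1 w3=0
t5.Δ0 w1=0 w4=0 w2=0 w0=0 clk=1 w3=0
t5.Δ1 w1=0 w4=0 w2=0 w0=0 clk=0 w3=0
t6.Δ0 w1=0 w4=0 w2=0 w0=0 clk=0 w3=0
t6.Δ1 w1=0 w4=0 w2=0 w0=0 clk=1 w3=0
t6.Δ2 w1=0 w4=1 w2=0 w0=0 clk=1 w3=0
t6.Δ3 w1=0 w4=1 w2=1 w0=1 clk=1 w3=0
t7.Δ0 w1=0 w4=1 w2=1 w0=1 clk=1 w3=0
t7.Δ1 w1=0 w4=1 w2=1 w0=1 clk=0 w3=0
t8.Δ0 w1=0 w4=1 w2=1 w0=1 clk=0 w3=0
t8.Δ1 w1=0 w4=1 w2=1 w0=1 clk=1 w3=0
t8.Δ2 w1=0 w4=0 w2=1 w0=1 clk=1 w3=0
t8.Δ3 w1=0 w4=0 w2=1 w0=0 clk=1 w3=0
t8.Δ4 w1=0 w4=0 w2=0 w0=0 clk=1 w3=0
t9.Δ0 w1=0 w4=0 w2=0 w0=0 clk=1 w3=0
t9.Δ1 w1=0 w4=0 w2=0 w0=0 clk=0 w3=0
t10.Δ0 w1=0 w4=0 w2=0 w0=0 clk=0 w3=0
t10.Δ1 w1=0 w4=0 w2=0 w0=0 clk=1 w3=0
t10.Δ2 w1=0 w4=1 w2=0 w0=0 clk=1 w3=0
t10.Δ3 w1=0 w4=1 w2=1 w0=1 clk=1 w3=0
t11.Δ0 w1=0 w4=1 w2=1 w0=1 clk=1 w3=0
t11.Δ1 w1=0 w4=1 w2=1 w0=1 clk=0 w3=0
t12.Δ0 w1=0 w4=1 w2=1 w0=1 clk=0 w3=0
t12.Δ1 w1=0 w4=1 w2=1 w0=1 clk=1 w3=0
t12.Δ2 w1=0 w4=0 w2=1 w0=1 clk=1 w3=0
t12.Δ3 w1=0 w4=0 w2=1 w0=0 clk=1 w3=0
t12.Δ4 w1=0 w4=0 w2=0 w0=0 clk=1 w3=0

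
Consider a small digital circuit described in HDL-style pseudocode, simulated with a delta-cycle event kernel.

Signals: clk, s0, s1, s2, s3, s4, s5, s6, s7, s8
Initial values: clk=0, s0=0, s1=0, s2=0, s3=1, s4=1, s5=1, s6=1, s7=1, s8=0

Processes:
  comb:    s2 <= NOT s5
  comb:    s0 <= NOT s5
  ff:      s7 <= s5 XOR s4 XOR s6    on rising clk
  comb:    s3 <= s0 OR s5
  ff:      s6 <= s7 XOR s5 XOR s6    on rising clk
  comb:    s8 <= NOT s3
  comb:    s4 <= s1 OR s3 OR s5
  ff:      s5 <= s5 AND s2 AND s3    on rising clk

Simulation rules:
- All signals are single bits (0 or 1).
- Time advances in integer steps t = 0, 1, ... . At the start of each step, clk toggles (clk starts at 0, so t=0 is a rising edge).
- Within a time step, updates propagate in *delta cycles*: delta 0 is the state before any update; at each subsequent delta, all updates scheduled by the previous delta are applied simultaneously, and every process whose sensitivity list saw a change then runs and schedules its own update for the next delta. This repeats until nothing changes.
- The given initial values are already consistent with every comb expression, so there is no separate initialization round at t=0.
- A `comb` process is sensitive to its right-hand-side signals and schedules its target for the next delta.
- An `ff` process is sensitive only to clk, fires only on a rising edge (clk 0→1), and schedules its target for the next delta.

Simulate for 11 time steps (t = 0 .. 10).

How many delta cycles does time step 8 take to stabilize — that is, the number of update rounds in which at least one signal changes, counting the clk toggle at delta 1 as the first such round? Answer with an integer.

2

t=0 Δ0: s2=0 s3=1 s5=1 s1=0 s8=0 s6=1 clk=0 s4=1 s7=1 s0=0
  Δ1: clk:0→1
  Δ2: s5:1→0
  Δ3: s2:0→1, s3:1→0, s0:0→1
  Δ4: s3:0→1, s8:0→1, s4:1→0
  Δ5: s8:1→0, s4:0→1
  (5Δ to stable)
t=1 Δ0: s2=1 s3=1 s5=0 s1=0 s8=0 s6=1 clk=1 s4=1 s7=1 s0=1
  Δ1: clk:1→0
  (1Δ to stable)
t=2 Δ0: s2=1 s3=1 s5=0 s1=0 s8=0 s6=1 clk=0 s4=1 s7=1 s0=1
  Δ1: clk:0→1
  Δ2: s6:1→0, s7:1→0
  (2Δ to stable)
t=3 Δ0: s2=1 s3=1 s5=0 s1=0 s8=0 s6=0 clk=1 s4=1 s7=0 s0=1
  Δ1: clk:1→0
  (1Δ to stable)
t=4 Δ0: s2=1 s3=1 s5=0 s1=0 s8=0 s6=0 clk=0 s4=1 s7=0 s0=1
  Δ1: clk:0→1
  Δ2: s7:0→1
  (2Δ to stable)
t=5 Δ0: s2=1 s3=1 s5=0 s1=0 s8=0 s6=0 clk=1 s4=1 s7=1 s0=1
  Δ1: clk:1→0
  (1Δ to stable)
t=6 Δ0: s2=1 s3=1 s5=0 s1=0 s8=0 s6=0 clk=0 s4=1 s7=1 s0=1
  Δ1: clk:0→1
  Δ2: s6:0→1
  (2Δ to stable)
t=7 Δ0: s2=1 s3=1 s5=0 s1=0 s8=0 s6=1 clk=1 s4=1 s7=1 s0=1
  Δ1: clk:1→0
  (1Δ to stable)
t=8 Δ0: s2=1 s3=1 s5=0 s1=0 s8=0 s6=1 clk=0 s4=1 s7=1 s0=1
  Δ1: clk:0→1
  Δ2: s6:1→0, s7:1→0
  (2Δ to stable)
t=9 Δ0: s2=1 s3=1 s5=0 s1=0 s8=0 s6=0 clk=1 s4=1 s7=0 s0=1
  Δ1: clk:1→0
  (1Δ to stable)
t=10 Δ0: s2=1 s3=1 s5=0 s1=0 s8=0 s6=0 clk=0 s4=1 s7=0 s0=1
  Δ1: clk:0→1
  Δ2: s7:0→1
  (2Δ to stable)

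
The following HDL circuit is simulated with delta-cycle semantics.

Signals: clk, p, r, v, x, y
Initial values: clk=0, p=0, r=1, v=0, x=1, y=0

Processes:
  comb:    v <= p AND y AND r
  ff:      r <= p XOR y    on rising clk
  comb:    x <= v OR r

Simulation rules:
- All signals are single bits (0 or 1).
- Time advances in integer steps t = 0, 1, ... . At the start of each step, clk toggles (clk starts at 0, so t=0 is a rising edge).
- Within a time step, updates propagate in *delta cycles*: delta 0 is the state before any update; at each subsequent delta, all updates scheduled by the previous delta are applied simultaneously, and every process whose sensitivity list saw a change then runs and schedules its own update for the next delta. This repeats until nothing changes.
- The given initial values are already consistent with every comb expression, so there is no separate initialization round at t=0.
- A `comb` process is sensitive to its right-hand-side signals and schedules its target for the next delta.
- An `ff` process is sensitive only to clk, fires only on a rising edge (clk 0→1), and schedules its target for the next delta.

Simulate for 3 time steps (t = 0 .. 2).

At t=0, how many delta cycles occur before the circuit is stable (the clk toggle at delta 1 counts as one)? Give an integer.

t0.Δ0 v=0 clk=0 y=0 x=1 p=0 r=1
t0.Δ1 v=0 clk=1 y=0 x=1 p=0 r=1
t0.Δ2 v=0 clk=1 y=0 x=1 p=0 r=0
t0.Δ3 v=0 clk=1 y=0 x=0 p=0 r=0
t1.Δ0 v=0 clk=1 y=0 x=0 p=0 r=0
t1.Δ1 v=0 clk=0 y=0 x=0 p=0 r=0
t2.Δ0 v=0 clk=0 y=0 x=0 p=0 r=0
t2.Δ1 v=0 clk=1 y=0 x=0 p=0 r=0

3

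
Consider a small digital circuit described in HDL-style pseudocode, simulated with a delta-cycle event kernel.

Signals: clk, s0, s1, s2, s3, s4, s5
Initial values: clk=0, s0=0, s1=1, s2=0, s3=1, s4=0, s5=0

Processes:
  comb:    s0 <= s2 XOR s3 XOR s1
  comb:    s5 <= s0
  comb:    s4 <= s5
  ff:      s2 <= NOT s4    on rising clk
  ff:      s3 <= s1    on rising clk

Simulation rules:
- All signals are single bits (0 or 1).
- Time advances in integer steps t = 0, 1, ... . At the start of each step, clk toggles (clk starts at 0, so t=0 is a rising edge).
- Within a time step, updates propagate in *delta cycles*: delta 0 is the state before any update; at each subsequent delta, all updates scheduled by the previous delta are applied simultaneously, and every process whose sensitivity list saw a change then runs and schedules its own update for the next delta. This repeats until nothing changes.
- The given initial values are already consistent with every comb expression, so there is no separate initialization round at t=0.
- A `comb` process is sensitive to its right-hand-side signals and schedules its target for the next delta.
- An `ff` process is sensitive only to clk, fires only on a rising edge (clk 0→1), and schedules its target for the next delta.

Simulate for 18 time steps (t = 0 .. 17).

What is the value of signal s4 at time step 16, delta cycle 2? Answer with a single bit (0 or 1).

0

t=0 Δ0: clk=0 s2=0 s3=1 s1=1 s0=0 s4=0 s5=0
  Δ1: clk:0→1
  Δ2: s2:0→1
  Δ3: s0:0→1
  Δ4: s5:0→1
  Δ5: s4:0→1
  (5Δ to stable)
t=1 Δ0: clk=1 s2=1 s3=1 s1=1 s0=1 s4=1 s5=1
  Δ1: clk:1→0
  (1Δ to stable)
t=2 Δ0: clk=0 s2=1 s3=1 s1=1 s0=1 s4=1 s5=1
  Δ1: clk:0→1
  Δ2: s2:1→0
  Δ3: s0:1→0
  Δ4: s5:1→0
  Δ5: s4:1→0
  (5Δ to stable)
t=3 Δ0: clk=1 s2=0 s3=1 s1=1 s0=0 s4=0 s5=0
  Δ1: clk:1→0
  (1Δ to stable)
t=4 Δ0: clk=0 s2=0 s3=1 s1=1 s0=0 s4=0 s5=0
  Δ1: clk:0→1
  Δ2: s2:0→1
  Δ3: s0:0→1
  Δ4: s5:0→1
  Δ5: s4:0→1
  (5Δ to stable)
t=5 Δ0: clk=1 s2=1 s3=1 s1=1 s0=1 s4=1 s5=1
  Δ1: clk:1→0
  (1Δ to stable)
t=6 Δ0: clk=0 s2=1 s3=1 s1=1 s0=1 s4=1 s5=1
  Δ1: clk:0→1
  Δ2: s2:1→0
  Δ3: s0:1→0
  Δ4: s5:1→0
  Δ5: s4:1→0
  (5Δ to stable)
t=7 Δ0: clk=1 s2=0 s3=1 s1=1 s0=0 s4=0 s5=0
  Δ1: clk:1→0
  (1Δ to stable)
t=8 Δ0: clk=0 s2=0 s3=1 s1=1 s0=0 s4=0 s5=0
  Δ1: clk:0→1
  Δ2: s2:0→1
  Δ3: s0:0→1
  Δ4: s5:0→1
  Δ5: s4:0→1
  (5Δ to stable)
t=9 Δ0: clk=1 s2=1 s3=1 s1=1 s0=1 s4=1 s5=1
  Δ1: clk:1→0
  (1Δ to stable)
t=10 Δ0: clk=0 s2=1 s3=1 s1=1 s0=1 s4=1 s5=1
  Δ1: clk:0→1
  Δ2: s2:1→0
  Δ3: s0:1→0
  Δ4: s5:1→0
  Δ5: s4:1→0
  (5Δ to stable)
t=11 Δ0: clk=1 s2=0 s3=1 s1=1 s0=0 s4=0 s5=0
  Δ1: clk:1→0
  (1Δ to stable)
t=12 Δ0: clk=0 s2=0 s3=1 s1=1 s0=0 s4=0 s5=0
  Δ1: clk:0→1
  Δ2: s2:0→1
  Δ3: s0:0→1
  Δ4: s5:0→1
  Δ5: s4:0→1
  (5Δ to stable)
t=13 Δ0: clk=1 s2=1 s3=1 s1=1 s0=1 s4=1 s5=1
  Δ1: clk:1→0
  (1Δ to stable)
t=14 Δ0: clk=0 s2=1 s3=1 s1=1 s0=1 s4=1 s5=1
  Δ1: clk:0→1
  Δ2: s2:1→0
  Δ3: s0:1→0
  Δ4: s5:1→0
  Δ5: s4:1→0
  (5Δ to stable)
t=15 Δ0: clk=1 s2=0 s3=1 s1=1 s0=0 s4=0 s5=0
  Δ1: clk:1→0
  (1Δ to stable)
t=16 Δ0: clk=0 s2=0 s3=1 s1=1 s0=0 s4=0 s5=0
  Δ1: clk:0→1
  Δ2: s2:0→1
  Δ3: s0:0→1
  Δ4: s5:0→1
  Δ5: s4:0→1
  (5Δ to stable)
t=17 Δ0: clk=1 s2=1 s3=1 s1=1 s0=1 s4=1 s5=1
  Δ1: clk:1→0
  (1Δ to stable)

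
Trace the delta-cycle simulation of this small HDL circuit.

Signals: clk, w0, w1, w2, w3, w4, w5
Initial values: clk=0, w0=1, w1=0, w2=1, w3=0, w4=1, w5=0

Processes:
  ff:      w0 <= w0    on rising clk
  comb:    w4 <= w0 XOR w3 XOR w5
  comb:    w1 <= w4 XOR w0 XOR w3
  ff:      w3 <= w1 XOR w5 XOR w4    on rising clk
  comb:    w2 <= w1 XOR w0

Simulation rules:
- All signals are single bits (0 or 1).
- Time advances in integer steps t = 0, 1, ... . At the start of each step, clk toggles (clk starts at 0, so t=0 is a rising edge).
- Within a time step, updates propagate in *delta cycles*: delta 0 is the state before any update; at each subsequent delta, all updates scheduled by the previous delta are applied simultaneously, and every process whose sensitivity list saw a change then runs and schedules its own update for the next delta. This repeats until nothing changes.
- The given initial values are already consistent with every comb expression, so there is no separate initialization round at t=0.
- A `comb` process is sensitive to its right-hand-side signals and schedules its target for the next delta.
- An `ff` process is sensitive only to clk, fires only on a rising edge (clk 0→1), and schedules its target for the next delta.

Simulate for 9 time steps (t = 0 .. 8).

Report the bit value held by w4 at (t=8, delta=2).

1

t=0 Δ0: w3=0 w2=1 w5=0 clk=0 w0=1 w1=0 w4=1
  Δ1: clk:0→1
  Δ2: w3:0→1
  Δ3: w1:0→1, w4:1→0
  Δ4: w2:1→0, w1:1→0
  Δ5: w2:0→1
  (5Δ to stable)
t=1 Δ0: w3=1 w2=1 w5=0 clk=1 w0=1 w1=0 w4=0
  Δ1: clk:1→0
  (1Δ to stable)
t=2 Δ0: w3=1 w2=1 w5=0 clk=0 w0=1 w1=0 w4=0
  Δ1: clk:0→1
  Δ2: w3:1→0
  Δ3: w1:0→1, w4:0→1
  Δ4: w2:1→0, w1:1→0
  Δ5: w2:0→1
  (5Δ to stable)
t=3 Δ0: w3=0 w2=1 w5=0 clk=1 w0=1 w1=0 w4=1
  Δ1: clk:1→0
  (1Δ to stable)
t=4 Δ0: w3=0 w2=1 w5=0 clk=0 w0=1 w1=0 w4=1
  Δ1: clk:0→1
  Δ2: w3:0→1
  Δ3: w1:0→1, w4:1→0
  Δ4: w2:1→0, w1:1→0
  Δ5: w2:0→1
  (5Δ to stable)
t=5 Δ0: w3=1 w2=1 w5=0 clk=1 w0=1 w1=0 w4=0
  Δ1: clk:1→0
  (1Δ to stable)
t=6 Δ0: w3=1 w2=1 w5=0 clk=0 w0=1 w1=0 w4=0
  Δ1: clk:0→1
  Δ2: w3:1→0
  Δ3: w1:0→1, w4:0→1
  Δ4: w2:1→0, w1:1→0
  Δ5: w2:0→1
  (5Δ to stable)
t=7 Δ0: w3=0 w2=1 w5=0 clk=1 w0=1 w1=0 w4=1
  Δ1: clk:1→0
  (1Δ to stable)
t=8 Δ0: w3=0 w2=1 w5=0 clk=0 w0=1 w1=0 w4=1
  Δ1: clk:0→1
  Δ2: w3:0→1
  Δ3: w1:0→1, w4:1→0
  Δ4: w2:1→0, w1:1→0
  Δ5: w2:0→1
  (5Δ to stable)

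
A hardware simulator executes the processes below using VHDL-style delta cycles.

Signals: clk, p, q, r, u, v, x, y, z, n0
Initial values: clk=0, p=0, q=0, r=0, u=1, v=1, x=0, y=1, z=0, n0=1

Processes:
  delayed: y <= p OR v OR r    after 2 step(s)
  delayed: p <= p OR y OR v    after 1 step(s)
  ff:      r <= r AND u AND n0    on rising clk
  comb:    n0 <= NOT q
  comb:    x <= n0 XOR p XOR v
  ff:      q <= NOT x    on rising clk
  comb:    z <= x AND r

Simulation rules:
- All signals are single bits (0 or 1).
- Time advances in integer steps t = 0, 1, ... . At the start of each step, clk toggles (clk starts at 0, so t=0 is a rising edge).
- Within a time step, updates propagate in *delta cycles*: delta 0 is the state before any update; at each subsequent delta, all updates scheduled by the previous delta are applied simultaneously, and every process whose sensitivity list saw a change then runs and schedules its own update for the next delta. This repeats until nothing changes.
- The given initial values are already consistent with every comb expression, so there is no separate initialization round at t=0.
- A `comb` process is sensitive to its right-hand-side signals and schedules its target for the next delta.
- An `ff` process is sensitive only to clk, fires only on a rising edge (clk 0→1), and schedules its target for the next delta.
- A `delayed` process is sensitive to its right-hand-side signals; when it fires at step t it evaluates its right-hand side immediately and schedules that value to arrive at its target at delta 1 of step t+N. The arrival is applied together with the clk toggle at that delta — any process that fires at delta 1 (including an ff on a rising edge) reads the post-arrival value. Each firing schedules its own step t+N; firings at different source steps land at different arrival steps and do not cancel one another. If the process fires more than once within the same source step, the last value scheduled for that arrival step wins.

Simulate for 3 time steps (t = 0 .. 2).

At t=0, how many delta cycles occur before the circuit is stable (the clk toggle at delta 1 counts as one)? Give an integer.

[bits: v,y,n0,u,x,r,clk,p,q,z]
t=0: Δ0=1111000000 Δ1=1111001000 Δ2=1111001010 Δ3=1101001010 Δ4=1101101010 | 4Δ
t=1: Δ0=1101101010 Δ1=1101100010 | 1Δ
t=2: Δ0=1101100010 Δ1=1101101010 Δ2=1101101000 Δ3=1111101000 Δ4=1111001000 | 4Δ

4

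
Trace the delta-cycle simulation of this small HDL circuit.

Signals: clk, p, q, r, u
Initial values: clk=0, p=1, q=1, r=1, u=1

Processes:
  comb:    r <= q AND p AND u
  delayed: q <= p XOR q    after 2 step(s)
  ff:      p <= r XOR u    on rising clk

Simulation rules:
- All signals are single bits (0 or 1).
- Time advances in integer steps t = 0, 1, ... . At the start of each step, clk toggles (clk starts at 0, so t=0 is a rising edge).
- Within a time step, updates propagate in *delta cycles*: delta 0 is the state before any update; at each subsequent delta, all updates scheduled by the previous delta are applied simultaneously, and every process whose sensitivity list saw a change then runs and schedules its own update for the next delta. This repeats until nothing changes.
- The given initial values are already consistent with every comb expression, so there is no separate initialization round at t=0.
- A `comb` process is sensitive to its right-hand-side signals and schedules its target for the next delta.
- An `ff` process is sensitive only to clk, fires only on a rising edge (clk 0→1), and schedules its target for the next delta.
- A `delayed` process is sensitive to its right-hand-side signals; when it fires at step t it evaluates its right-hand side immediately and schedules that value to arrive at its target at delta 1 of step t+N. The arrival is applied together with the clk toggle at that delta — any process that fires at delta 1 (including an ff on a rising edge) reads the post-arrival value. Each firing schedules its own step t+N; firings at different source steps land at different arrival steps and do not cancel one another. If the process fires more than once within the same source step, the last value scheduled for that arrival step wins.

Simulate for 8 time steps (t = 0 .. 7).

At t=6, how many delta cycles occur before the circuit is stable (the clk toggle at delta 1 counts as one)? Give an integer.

t0.Δ0 r=1 q=1 clk=0 p=1 u=1
t0.Δ1 r=1 q=1 clk=1 p=1 u=1
t0.Δ2 r=1 q=1 clk=1 p=0 u=1
t0.Δ3 r=0 q=1 clk=1 p=0 u=1
t1.Δ0 r=0 q=1 clk=1 p=0 u=1
t1.Δ1 r=0 q=1 clk=0 p=0 u=1
t2.Δ0 r=0 q=1 clk=0 p=0 u=1
t2.Δ1 r=0 q=1 clk=1 p=0 u=1
t2.Δ2 r=0 q=1 clk=1 p=1 u=1
t2.Δ3 r=1 q=1 clk=1 p=1 u=1
t3.Δ0 r=1 q=1 clk=1 p=1 u=1
t3.Δ1 r=1 q=1 clk=0 p=1 u=1
t4.Δ0 r=1 q=1 clk=0 p=1 u=1
t4.Δ1 r=1 q=0 clk=1 p=1 u=1
t4.Δ2 r=0 q=0 clk=1 p=0 u=1
t5.Δ0 r=0 q=0 clk=1 p=0 u=1
t5.Δ1 r=0 q=0 clk=0 p=0 u=1
t6.Δ0 r=0 q=0 clk=0 p=0 u=1
t6.Δ1 r=0 q=0 clk=1 p=0 u=1
t6.Δ2 r=0 q=0 clk=1 p=1 u=1
t7.Δ0 r=0 q=0 clk=1 p=1 u=1
t7.Δ1 r=0 q=0 clk=0 p=1 u=1

2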